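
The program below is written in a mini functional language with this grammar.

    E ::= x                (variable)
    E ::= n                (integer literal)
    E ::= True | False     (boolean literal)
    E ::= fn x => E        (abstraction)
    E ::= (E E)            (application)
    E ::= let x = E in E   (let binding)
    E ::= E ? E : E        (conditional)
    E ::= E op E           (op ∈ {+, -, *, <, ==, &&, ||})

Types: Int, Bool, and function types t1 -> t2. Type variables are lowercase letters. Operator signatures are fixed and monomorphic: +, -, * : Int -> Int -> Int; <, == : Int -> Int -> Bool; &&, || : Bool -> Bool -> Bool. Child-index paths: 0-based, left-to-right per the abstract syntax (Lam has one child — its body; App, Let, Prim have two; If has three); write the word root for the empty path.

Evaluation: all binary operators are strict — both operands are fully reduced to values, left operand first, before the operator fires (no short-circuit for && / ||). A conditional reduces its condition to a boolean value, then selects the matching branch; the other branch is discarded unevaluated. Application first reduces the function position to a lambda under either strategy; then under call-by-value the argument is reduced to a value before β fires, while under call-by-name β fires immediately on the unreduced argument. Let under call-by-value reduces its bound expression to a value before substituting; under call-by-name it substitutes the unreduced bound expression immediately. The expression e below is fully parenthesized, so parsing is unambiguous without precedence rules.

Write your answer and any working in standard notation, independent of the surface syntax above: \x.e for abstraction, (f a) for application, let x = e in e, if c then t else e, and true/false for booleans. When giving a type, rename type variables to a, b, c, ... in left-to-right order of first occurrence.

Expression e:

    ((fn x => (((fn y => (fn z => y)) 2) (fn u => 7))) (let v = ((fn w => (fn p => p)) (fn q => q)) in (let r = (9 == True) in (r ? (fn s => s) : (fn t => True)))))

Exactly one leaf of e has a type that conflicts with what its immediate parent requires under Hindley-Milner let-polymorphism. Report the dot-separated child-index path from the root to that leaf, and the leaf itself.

Answer: 1.1.0.1 : true

Working:
y : b
\z._ : c -> b
\y._ : b -> c -> b
  unify b -> c -> b ~ Int -> d
  unify b ~ Int
  unify c -> Int ~ d
_ _ : c -> Int
\u._ : e -> Int
  unify c -> Int ~ (e -> Int) -> f
  unify c ~ e -> Int
  unify Int ~ f
_ _ : Int
\x._ : a -> Int
p : h
\p._ : h -> h
\w._ : g -> h -> h
q : i
\q._ : i -> i
  unify g -> h -> h ~ (i -> i) -> j
  unify g ~ i -> i
  unify h -> h ~ j
_ _ : h -> h
let v : forall. h -> h
  unify Int ~ Int
  unify Bool ~ Int
  FAIL: mismatch Bool ~ Int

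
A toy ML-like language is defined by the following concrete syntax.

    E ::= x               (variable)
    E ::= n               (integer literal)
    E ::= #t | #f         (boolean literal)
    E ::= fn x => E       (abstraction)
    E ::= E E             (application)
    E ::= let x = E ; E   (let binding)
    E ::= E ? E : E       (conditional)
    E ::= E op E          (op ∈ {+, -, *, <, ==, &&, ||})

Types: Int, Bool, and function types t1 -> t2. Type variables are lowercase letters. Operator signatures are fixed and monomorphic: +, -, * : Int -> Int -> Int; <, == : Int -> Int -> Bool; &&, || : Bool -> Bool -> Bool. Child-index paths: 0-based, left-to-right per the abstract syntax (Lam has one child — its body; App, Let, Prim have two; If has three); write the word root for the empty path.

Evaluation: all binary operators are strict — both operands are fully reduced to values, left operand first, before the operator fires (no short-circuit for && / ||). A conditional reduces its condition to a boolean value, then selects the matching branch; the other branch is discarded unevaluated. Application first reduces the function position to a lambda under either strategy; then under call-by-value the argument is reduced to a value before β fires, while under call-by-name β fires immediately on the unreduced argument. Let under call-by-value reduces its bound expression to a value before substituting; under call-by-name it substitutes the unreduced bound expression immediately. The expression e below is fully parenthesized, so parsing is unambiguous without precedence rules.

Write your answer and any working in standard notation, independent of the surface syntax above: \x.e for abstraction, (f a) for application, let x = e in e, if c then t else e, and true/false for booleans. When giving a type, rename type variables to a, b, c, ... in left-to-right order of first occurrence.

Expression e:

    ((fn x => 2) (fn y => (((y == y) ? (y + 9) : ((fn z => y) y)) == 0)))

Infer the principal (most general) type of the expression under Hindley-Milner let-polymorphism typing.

Derivation:
\x._ : a -> Int
y : b
  unify b ~ Int
y : Int
  unify Int ~ Int
  unify Bool ~ Bool
y : Int
  unify Int ~ Int
  unify Int ~ Int
y : Int
\z._ : c -> Int
y : Int
  unify c -> Int ~ Int -> d
  unify c ~ Int
  unify Int ~ d
_ _ : Int
  unify Int ~ Int
  unify Int ~ Int
  unify Int ~ Int
\y._ : Int -> Bool
  unify a -> Int ~ (Int -> Bool) -> e
  unify a ~ Int -> Bool
  unify Int ~ e
_ _ : Int

Answer: Int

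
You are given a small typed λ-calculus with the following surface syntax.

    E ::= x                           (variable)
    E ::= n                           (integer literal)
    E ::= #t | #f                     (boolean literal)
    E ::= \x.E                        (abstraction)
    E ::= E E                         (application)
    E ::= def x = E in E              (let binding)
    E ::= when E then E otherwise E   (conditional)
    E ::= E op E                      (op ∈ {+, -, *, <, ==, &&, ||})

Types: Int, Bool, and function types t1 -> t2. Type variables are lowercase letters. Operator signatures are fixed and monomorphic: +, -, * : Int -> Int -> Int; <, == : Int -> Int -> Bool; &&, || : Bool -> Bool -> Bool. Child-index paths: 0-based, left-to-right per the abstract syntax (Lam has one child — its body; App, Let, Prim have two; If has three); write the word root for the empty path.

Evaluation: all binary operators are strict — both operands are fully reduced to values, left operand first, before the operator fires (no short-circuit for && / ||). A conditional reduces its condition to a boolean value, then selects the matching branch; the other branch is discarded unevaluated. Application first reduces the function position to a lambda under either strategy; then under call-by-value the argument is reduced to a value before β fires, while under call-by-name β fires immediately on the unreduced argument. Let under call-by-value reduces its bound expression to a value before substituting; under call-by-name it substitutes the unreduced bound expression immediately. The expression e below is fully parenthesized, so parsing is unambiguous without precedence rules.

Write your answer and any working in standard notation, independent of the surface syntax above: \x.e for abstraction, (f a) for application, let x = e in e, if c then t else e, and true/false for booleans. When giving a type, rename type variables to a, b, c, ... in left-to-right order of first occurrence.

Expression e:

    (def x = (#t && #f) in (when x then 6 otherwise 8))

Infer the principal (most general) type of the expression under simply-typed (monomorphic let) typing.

Answer: Int

Trace:
  unify Bool ~ Bool
  unify Bool ~ Bool
let x : Bool
x : Bool
  unify Bool ~ Bool
  unify Int ~ Int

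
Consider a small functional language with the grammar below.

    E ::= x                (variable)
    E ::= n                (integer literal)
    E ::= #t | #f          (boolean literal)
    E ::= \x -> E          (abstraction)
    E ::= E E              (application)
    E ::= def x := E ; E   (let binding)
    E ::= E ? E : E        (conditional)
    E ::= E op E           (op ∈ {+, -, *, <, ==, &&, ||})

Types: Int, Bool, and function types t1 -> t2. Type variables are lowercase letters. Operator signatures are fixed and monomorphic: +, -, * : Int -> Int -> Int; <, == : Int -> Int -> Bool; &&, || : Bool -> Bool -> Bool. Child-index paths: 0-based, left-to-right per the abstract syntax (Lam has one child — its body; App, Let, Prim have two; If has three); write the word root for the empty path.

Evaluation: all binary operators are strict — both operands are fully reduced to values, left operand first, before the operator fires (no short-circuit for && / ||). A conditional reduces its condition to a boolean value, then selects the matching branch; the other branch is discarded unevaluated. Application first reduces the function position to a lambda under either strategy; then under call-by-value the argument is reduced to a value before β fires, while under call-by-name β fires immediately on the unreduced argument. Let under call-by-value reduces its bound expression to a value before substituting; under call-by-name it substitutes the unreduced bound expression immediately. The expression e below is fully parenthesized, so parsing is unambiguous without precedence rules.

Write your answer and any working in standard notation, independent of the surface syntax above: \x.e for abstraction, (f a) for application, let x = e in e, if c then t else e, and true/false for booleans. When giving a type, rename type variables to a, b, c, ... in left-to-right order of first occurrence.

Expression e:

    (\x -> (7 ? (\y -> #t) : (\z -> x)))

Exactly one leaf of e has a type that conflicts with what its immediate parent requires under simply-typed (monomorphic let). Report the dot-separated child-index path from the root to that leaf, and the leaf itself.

Working:
  unify Int ~ Bool
  FAIL: mismatch Int ~ Bool

Answer: 0.0 : 7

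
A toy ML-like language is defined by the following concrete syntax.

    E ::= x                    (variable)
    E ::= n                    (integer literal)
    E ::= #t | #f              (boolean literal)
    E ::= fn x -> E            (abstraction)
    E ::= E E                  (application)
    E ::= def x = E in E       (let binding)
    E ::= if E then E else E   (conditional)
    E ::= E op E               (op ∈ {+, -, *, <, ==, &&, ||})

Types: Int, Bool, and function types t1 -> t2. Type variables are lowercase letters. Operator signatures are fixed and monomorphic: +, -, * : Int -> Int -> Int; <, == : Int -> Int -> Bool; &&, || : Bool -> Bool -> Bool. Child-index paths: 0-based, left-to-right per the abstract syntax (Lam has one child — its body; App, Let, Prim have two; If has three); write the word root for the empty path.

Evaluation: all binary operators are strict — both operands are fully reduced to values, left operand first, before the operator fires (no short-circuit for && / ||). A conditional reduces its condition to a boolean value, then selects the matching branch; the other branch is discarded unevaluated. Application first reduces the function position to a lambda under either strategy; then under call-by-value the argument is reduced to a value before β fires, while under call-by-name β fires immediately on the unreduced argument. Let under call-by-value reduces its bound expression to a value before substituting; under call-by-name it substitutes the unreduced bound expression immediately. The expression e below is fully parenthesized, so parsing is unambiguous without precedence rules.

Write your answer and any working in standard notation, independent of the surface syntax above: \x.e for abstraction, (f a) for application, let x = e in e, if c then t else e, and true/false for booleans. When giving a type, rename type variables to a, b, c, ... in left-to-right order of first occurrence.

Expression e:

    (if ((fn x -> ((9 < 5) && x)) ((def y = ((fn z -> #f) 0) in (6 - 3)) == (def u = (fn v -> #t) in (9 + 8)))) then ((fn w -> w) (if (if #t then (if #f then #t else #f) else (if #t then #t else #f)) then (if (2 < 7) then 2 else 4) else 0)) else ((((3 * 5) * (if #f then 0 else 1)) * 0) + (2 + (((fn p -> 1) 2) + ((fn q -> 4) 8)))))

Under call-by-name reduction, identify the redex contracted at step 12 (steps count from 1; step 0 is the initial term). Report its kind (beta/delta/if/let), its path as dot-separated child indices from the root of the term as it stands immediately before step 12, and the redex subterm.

Answer: delta at 0.0 : (15 * 1)

Working:
step 0: (if ((\x.((9 < 5) && x)) ((let y = ((\z.false) 0) in (6 - 3)) == (let u = (\v.true) in (9 + 8)))) then ((\w.w) (if (if true then (if false then true else false) else (if true then true else false)) then (if (2 < 7) then 2 else 4) else 0)) else ((((3 * 5) * (if false then 0 else 1)) * 0) + (2 + (((\p.1) 2) + ((\q.4) 8)))))
step 1: [beta@0] (if ((9 < 5) && ((let y = ((\z.false) 0) in (6 - 3)) == (let u = (\v.true) in (9 + 8)))) then ((\w.w) (if (if true then (if false then true else false) else (if true then true else false)) then (if (2 < 7) then 2 else 4) else 0)) else ((((3 * 5) * (if false then 0 else 1)) * 0) + (2 + (((\p.1) 2) + ((\q.4) 8)))))
step 2: [delta@0.0] (if (false && ((let y = ((\z.false) 0) in (6 - 3)) == (let u = (\v.true) in (9 + 8)))) then ((\w.w) (if (if true then (if false then true else false) else (if true then true else false)) then (if (2 < 7) then 2 else 4) else 0)) else ((((3 * 5) * (if false then 0 else 1)) * 0) + (2 + (((\p.1) 2) + ((\q.4) 8)))))
step 3: [let@0.1.0] (if (false && ((6 - 3) == (let u = (\v.true) in (9 + 8)))) then ((\w.w) (if (if true then (if false then true else false) else (if true then true else false)) then (if (2 < 7) then 2 else 4) else 0)) else ((((3 * 5) * (if false then 0 else 1)) * 0) + (2 + (((\p.1) 2) + ((\q.4) 8)))))
step 4: [delta@0.1.0] (if (false && (3 == (let u = (\v.true) in (9 + 8)))) then ((\w.w) (if (if true then (if false then true else false) else (if true then true else false)) then (if (2 < 7) then 2 else 4) else 0)) else ((((3 * 5) * (if false then 0 else 1)) * 0) + (2 + (((\p.1) 2) + ((\q.4) 8)))))
step 5: [let@0.1.1] (if (false && (3 == (9 + 8))) then ((\w.w) (if (if true then (if false then true else false) else (if true then true else false)) then (if (2 < 7) then 2 else 4) else 0)) else ((((3 * 5) * (if false then 0 else 1)) * 0) + (2 + (((\p.1) 2) + ((\q.4) 8)))))
step 6: [delta@0.1.1] (if (false && (3 == 17)) then ((\w.w) (if (if true then (if false then true else false) else (if true then true else false)) then (if (2 < 7) then 2 else 4) else 0)) else ((((3 * 5) * (if false then 0 else 1)) * 0) + (2 + (((\p.1) 2) + ((\q.4) 8)))))
step 7: [delta@0.1] (if (false && false) then ((\w.w) (if (if true then (if false then true else false) else (if true then true else false)) then (if (2 < 7) then 2 else 4) else 0)) else ((((3 * 5) * (if false then 0 else 1)) * 0) + (2 + (((\p.1) 2) + ((\q.4) 8)))))
step 8: [delta@0] (if false then ((\w.w) (if (if true then (if false then true else false) else (if true then true else false)) then (if (2 < 7) then 2 else 4) else 0)) else ((((3 * 5) * (if false then 0 else 1)) * 0) + (2 + (((\p.1) 2) + ((\q.4) 8)))))
step 9: [if@root] ((((3 * 5) * (if false then 0 else 1)) * 0) + (2 + (((\p.1) 2) + ((\q.4) 8))))
step 10: [delta@0.0.0] (((15 * (if false then 0 else 1)) * 0) + (2 + (((\p.1) 2) + ((\q.4) 8))))
step 11: [if@0.0.1] (((15 * 1) * 0) + (2 + (((\p.1) 2) + ((\q.4) 8))))
step 12: [delta@0.0] ((15 * 0) + (2 + (((\p.1) 2) + ((\q.4) 8))))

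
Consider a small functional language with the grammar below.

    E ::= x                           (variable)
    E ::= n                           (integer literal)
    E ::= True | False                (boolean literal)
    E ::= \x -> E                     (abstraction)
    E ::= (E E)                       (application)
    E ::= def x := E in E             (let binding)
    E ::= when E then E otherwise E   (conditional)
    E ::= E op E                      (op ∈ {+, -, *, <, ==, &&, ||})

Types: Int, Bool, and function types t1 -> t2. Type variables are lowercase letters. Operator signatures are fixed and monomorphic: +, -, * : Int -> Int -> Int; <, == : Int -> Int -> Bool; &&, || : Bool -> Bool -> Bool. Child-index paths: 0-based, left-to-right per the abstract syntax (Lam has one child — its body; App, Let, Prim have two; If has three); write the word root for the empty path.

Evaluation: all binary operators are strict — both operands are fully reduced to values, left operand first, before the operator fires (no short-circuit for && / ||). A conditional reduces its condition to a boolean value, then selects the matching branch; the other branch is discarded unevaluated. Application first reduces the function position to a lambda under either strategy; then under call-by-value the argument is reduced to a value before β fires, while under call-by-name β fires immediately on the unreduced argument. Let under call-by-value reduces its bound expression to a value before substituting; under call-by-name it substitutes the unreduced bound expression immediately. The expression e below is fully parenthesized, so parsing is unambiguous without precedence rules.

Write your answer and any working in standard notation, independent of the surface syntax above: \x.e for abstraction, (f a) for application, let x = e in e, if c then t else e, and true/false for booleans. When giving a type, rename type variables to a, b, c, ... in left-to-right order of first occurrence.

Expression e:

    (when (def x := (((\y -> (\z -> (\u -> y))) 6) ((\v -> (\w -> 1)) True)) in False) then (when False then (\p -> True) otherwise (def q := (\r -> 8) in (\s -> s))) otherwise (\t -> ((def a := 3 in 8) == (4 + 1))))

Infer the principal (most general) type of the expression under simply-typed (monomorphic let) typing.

Answer: Bool -> Bool

Derivation:
y : a
\u._ : c -> a
\z._ : b -> c -> a
\y._ : a -> b -> c -> a
  unify a -> b -> c -> a ~ Int -> d
  unify a ~ Int
  unify b -> c -> Int ~ d
_ _ : b -> c -> Int
\w._ : f -> Int
\v._ : e -> f -> Int
  unify e -> f -> Int ~ Bool -> g
  unify e ~ Bool
  unify f -> Int ~ g
_ _ : f -> Int
  unify b -> c -> Int ~ (f -> Int) -> h
  unify b ~ f -> Int
  unify c -> Int ~ h
_ _ : c -> Int
let x : c -> Int
  unify Bool ~ Bool
  unify Bool ~ Bool
\p._ : i -> Bool
\r._ : j -> Int
let q : j -> Int
s : k
\s._ : k -> k
  unify i -> Bool ~ k -> k
  unify i ~ k
  unify Bool ~ k
let a : Int
  unify Int ~ Int
  unify Int ~ Int
  unify Int ~ Int
  unify Int ~ Int
\t._ : l -> Bool
  unify Bool -> Bool ~ l -> Bool
  unify Bool ~ l
  unify Bool ~ Bool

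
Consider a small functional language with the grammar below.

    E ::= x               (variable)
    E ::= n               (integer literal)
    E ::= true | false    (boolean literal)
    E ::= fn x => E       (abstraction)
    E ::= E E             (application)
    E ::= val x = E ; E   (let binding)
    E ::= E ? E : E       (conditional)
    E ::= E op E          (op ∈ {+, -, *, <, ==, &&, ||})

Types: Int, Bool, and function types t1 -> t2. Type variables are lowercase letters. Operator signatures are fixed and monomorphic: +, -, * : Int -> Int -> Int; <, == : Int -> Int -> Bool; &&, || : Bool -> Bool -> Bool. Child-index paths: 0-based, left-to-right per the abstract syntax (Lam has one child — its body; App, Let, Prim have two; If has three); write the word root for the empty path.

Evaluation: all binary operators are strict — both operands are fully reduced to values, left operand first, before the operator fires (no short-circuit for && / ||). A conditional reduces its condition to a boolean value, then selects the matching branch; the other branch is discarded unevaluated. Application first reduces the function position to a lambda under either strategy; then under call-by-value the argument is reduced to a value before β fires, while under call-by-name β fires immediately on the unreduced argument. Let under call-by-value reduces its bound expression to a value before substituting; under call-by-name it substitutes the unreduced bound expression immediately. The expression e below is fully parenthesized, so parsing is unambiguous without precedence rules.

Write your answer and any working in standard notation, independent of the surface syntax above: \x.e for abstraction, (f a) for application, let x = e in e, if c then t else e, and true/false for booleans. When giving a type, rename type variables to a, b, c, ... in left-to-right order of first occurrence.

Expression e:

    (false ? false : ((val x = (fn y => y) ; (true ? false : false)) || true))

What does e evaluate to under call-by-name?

Answer: true

Derivation:
step 0: (if false then false else ((let x = (\y.y) in (if true then false else false)) || true))
step 1: [if@root] ((let x = (\y.y) in (if true then false else false)) || true)
step 2: [let@0] ((if true then false else false) || true)
step 3: [if@0] (false || true)
step 4: [delta@root] true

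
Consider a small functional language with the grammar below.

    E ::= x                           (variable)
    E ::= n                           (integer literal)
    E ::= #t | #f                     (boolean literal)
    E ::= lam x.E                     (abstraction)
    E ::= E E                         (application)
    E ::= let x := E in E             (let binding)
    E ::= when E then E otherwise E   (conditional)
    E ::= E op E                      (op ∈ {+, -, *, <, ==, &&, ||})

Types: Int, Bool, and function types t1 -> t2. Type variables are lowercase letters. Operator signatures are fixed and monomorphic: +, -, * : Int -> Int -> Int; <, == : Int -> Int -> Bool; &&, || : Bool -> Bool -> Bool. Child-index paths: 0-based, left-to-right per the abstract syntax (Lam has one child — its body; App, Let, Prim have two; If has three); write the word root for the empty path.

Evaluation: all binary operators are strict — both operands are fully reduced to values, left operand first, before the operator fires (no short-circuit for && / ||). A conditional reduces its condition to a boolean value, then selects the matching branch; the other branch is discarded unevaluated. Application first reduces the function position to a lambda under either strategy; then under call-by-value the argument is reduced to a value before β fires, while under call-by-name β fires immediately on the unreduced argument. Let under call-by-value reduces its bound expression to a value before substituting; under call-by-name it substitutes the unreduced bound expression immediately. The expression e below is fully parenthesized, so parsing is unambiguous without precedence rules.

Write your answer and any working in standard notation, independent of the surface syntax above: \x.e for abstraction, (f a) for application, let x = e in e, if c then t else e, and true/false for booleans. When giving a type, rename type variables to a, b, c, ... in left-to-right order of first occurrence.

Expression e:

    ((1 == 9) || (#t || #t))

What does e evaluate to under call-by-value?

Derivation:
step 0: ((1 == 9) || (true || true))
step 1: [delta@0] (false || (true || true))
step 2: [delta@1] (false || true)
step 3: [delta@root] true

Answer: true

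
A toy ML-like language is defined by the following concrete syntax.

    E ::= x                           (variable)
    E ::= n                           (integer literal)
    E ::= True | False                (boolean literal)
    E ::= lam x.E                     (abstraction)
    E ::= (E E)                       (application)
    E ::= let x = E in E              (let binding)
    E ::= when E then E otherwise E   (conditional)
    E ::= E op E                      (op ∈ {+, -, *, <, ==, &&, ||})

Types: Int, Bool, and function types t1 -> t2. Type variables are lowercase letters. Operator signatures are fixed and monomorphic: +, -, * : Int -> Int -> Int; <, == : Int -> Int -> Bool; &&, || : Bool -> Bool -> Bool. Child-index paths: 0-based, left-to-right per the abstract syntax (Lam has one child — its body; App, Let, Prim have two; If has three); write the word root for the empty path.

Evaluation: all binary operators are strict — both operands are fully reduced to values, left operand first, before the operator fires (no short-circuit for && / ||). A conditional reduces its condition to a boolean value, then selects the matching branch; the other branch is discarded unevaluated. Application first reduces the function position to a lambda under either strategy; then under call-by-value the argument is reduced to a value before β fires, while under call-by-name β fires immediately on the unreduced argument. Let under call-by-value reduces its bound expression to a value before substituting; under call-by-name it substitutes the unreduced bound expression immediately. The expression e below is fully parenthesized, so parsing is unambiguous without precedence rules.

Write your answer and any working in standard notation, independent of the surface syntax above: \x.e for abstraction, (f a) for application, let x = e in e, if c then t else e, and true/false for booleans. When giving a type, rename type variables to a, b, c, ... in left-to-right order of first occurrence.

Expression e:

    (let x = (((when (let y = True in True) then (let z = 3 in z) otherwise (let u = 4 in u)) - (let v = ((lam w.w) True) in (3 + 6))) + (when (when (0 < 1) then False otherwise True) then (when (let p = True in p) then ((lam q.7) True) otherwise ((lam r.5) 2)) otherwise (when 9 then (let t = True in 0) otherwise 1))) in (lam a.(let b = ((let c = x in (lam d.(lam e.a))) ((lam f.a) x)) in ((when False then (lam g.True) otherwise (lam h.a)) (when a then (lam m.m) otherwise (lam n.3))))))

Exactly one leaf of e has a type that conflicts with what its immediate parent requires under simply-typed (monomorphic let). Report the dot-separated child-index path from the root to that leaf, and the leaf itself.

Derivation:
let y : Bool
  unify Bool ~ Bool
let z : Int
z : Int
let u : Int
u : Int
  unify Int ~ Int
  unify Int ~ Int
w : a
\w._ : a -> a
  unify a -> a ~ Bool -> b
  unify a ~ Bool
  unify Bool ~ b
_ _ : Bool
let v : Bool
  unify Int ~ Int
  unify Int ~ Int
  unify Int ~ Int
  unify Int ~ Int
  unify Int ~ Int
  unify Int ~ Int
  unify Bool ~ Bool
  unify Bool ~ Bool
  unify Bool ~ Bool
let p : Bool
p : Bool
  unify Bool ~ Bool
\q._ : c -> Int
  unify c -> Int ~ Bool -> d
  unify c ~ Bool
  unify Int ~ d
_ _ : Int
\r._ : e -> Int
  unify e -> Int ~ Int -> f
  unify e ~ Int
  unify Int ~ f
_ _ : Int
  unify Int ~ Int
  unify Int ~ Bool
  FAIL: mismatch Int ~ Bool

Answer: 0.1.2.0 : 9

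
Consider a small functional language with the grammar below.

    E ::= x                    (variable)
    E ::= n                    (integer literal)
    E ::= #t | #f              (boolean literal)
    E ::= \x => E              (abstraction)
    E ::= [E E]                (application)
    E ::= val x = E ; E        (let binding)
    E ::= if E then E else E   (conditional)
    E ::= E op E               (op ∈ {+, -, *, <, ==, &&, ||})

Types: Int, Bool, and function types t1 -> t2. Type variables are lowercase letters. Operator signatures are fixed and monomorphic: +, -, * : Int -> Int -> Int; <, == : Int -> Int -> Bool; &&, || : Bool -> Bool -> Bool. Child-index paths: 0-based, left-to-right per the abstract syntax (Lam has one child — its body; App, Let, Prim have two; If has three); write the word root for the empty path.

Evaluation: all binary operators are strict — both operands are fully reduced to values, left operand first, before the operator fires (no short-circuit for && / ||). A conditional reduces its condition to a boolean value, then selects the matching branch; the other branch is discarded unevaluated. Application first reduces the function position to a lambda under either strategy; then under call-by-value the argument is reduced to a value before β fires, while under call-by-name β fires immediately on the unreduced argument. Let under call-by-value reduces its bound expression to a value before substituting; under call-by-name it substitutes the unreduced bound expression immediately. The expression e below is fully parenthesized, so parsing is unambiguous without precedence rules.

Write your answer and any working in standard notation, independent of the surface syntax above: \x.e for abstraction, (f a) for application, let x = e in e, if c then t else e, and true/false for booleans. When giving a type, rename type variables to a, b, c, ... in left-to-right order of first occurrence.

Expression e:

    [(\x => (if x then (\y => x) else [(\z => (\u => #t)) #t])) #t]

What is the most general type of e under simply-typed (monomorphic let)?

Derivation:
x : a
  unify a ~ Bool
x : Bool
\y._ : b -> Bool
\u._ : d -> Bool
\z._ : c -> d -> Bool
  unify c -> d -> Bool ~ Bool -> e
  unify c ~ Bool
  unify d -> Bool ~ e
_ _ : d -> Bool
  unify b -> Bool ~ d -> Bool
  unify b ~ d
  unify Bool ~ Bool
\x._ : Bool -> d -> Bool
  unify Bool -> d -> Bool ~ Bool -> f
  unify Bool ~ Bool
  unify d -> Bool ~ f
_ _ : d -> Bool

Answer: a -> Bool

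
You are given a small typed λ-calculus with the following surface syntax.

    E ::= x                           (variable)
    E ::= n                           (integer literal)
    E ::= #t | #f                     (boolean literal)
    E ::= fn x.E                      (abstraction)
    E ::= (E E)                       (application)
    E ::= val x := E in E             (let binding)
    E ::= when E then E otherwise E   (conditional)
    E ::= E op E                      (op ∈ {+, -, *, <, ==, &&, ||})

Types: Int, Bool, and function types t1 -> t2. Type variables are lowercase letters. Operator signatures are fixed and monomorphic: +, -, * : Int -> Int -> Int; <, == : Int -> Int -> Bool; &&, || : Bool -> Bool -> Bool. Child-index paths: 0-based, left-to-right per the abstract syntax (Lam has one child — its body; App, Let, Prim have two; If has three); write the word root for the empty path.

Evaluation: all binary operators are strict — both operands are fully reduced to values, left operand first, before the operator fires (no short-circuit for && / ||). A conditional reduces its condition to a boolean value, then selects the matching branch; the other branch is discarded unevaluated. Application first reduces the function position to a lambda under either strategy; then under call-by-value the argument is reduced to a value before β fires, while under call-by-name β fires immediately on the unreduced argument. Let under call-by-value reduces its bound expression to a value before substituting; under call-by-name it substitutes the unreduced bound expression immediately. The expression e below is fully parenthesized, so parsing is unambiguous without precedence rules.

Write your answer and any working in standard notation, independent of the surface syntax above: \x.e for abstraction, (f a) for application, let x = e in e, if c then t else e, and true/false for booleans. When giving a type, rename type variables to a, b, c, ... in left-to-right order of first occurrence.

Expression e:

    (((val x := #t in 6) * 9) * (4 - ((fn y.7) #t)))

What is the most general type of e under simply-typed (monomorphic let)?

Answer: Int

Trace:
let x : Bool
  unify Int ~ Int
  unify Int ~ Int
  unify Int ~ Int
  unify Int ~ Int
\y._ : a -> Int
  unify a -> Int ~ Bool -> b
  unify a ~ Bool
  unify Int ~ b
_ _ : Int
  unify Int ~ Int
  unify Int ~ Int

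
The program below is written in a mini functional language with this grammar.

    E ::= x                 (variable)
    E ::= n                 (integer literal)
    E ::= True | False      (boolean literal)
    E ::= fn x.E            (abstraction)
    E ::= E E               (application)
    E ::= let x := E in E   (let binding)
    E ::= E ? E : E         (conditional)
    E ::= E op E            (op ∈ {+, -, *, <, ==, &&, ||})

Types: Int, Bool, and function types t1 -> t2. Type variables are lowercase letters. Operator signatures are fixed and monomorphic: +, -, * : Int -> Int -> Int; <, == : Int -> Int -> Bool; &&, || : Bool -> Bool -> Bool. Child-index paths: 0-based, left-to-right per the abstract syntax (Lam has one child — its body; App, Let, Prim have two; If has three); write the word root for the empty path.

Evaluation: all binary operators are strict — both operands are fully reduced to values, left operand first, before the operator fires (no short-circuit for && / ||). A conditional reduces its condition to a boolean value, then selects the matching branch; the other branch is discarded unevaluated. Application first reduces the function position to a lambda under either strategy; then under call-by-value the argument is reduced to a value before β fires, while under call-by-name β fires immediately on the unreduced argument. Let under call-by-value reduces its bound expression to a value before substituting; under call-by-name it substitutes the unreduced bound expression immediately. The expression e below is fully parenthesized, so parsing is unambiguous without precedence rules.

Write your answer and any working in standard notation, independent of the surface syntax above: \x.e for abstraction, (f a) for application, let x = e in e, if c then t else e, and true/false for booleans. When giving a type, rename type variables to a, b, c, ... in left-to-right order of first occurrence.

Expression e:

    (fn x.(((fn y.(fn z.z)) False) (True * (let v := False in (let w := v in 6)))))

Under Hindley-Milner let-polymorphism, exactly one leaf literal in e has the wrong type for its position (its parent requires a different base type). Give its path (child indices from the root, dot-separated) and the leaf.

Answer: 0.1.0 : true

Trace:
z : c
\z._ : c -> c
\y._ : b -> c -> c
  unify b -> c -> c ~ Bool -> d
  unify b ~ Bool
  unify c -> c ~ d
_ _ : c -> c
  unify Bool ~ Int
  FAIL: mismatch Bool ~ Int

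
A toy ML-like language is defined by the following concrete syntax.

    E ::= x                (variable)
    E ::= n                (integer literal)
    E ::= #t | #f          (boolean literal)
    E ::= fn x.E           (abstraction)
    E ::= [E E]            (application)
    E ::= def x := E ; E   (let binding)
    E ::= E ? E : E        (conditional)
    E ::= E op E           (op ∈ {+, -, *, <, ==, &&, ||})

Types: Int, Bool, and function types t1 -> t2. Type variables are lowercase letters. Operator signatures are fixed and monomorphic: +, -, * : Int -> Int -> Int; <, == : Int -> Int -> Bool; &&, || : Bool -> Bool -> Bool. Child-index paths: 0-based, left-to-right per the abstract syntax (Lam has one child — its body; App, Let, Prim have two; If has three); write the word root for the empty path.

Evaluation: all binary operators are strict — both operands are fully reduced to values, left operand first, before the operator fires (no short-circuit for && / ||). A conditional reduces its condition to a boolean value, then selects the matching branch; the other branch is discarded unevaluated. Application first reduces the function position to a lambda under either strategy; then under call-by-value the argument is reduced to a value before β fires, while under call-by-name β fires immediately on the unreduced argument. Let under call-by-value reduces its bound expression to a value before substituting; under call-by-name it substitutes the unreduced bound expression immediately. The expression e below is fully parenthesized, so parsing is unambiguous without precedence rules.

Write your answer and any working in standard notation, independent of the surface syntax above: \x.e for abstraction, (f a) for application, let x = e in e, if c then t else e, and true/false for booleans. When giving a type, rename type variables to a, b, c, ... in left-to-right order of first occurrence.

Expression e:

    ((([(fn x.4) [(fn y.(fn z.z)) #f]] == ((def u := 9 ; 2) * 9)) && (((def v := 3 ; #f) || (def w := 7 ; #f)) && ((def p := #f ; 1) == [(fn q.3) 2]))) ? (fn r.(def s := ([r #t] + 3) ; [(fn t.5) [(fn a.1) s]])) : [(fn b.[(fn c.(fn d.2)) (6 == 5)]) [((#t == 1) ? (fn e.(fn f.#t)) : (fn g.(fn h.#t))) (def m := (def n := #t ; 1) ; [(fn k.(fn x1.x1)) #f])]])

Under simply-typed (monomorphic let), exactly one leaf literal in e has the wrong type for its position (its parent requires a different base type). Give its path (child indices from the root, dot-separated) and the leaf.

Derivation:
\x._ : a -> Int
z : c
\z._ : c -> c
\y._ : b -> c -> c
  unify b -> c -> c ~ Bool -> d
  unify b ~ Bool
  unify c -> c ~ d
_ _ : c -> c
  unify a -> Int ~ (c -> c) -> e
  unify a ~ c -> c
  unify Int ~ e
_ _ : Int
  unify Int ~ Int
let u : Int
  unify Int ~ Int
  unify Int ~ Int
  unify Int ~ Int
  unify Bool ~ Bool
let v : Int
  unify Bool ~ Bool
let w : Int
  unify Bool ~ Bool
  unify Bool ~ Bool
let p : Bool
  unify Int ~ Int
\q._ : f -> Int
  unify f -> Int ~ Int -> g
  unify f ~ Int
  unify Int ~ g
_ _ : Int
  unify Int ~ Int
  unify Bool ~ Bool
  unify Bool ~ Bool
  unify Bool ~ Bool
r : h
  unify h ~ Bool -> i
_ _ : i
  unify i ~ Int
  unify Int ~ Int
let s : Int
\t._ : j -> Int
\a._ : k -> Int
s : Int
  unify k -> Int ~ Int -> l
  unify k ~ Int
  unify Int ~ l
_ _ : Int
  unify j -> Int ~ Int -> m
  unify j ~ Int
  unify Int ~ m
_ _ : Int
\r._ : (Bool -> Int) -> Int
\d._ : p -> Int
\c._ : o -> p -> Int
  unify Int ~ Int
  unify Int ~ Int
  unify o -> p -> Int ~ Bool -> q
  unify o ~ Bool
  unify p -> Int ~ q
_ _ : p -> Int
\b._ : n -> p -> Int
  unify Bool ~ Int
  FAIL: mismatch Bool ~ Int

Answer: 2.1.0.0.0 : true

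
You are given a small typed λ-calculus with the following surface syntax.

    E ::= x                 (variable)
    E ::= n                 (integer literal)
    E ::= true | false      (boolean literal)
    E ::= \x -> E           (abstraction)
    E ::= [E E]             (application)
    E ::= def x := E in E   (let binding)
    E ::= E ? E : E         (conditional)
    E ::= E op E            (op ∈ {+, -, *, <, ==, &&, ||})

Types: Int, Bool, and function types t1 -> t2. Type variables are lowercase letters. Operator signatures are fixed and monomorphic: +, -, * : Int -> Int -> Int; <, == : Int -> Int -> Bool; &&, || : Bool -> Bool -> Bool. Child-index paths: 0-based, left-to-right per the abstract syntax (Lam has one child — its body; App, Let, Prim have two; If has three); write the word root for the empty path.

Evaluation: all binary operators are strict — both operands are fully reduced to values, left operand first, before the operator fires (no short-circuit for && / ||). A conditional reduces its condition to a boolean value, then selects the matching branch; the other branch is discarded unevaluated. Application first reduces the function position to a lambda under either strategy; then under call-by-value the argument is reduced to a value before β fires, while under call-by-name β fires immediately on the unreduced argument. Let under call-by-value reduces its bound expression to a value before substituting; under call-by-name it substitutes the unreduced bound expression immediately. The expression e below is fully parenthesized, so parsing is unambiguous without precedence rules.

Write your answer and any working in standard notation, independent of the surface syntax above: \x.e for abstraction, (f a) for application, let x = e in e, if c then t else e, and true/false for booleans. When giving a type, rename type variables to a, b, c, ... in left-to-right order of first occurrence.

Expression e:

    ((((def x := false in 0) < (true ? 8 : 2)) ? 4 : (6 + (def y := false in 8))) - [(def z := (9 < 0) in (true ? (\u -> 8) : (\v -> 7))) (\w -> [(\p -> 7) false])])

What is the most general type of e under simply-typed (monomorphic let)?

Derivation:
let x : Bool
  unify Int ~ Int
  unify Bool ~ Bool
  unify Int ~ Int
  unify Int ~ Int
  unify Bool ~ Bool
  unify Int ~ Int
let y : Bool
  unify Int ~ Int
  unify Int ~ Int
  unify Int ~ Int
  unify Int ~ Int
  unify Int ~ Int
let z : Bool
  unify Bool ~ Bool
\u._ : a -> Int
\v._ : b -> Int
  unify a -> Int ~ b -> Int
  unify a ~ b
  unify Int ~ Int
\p._ : d -> Int
  unify d -> Int ~ Bool -> e
  unify d ~ Bool
  unify Int ~ e
_ _ : Int
\w._ : c -> Int
  unify b -> Int ~ (c -> Int) -> f
  unify b ~ c -> Int
  unify Int ~ f
_ _ : Int
  unify Int ~ Int

Answer: Int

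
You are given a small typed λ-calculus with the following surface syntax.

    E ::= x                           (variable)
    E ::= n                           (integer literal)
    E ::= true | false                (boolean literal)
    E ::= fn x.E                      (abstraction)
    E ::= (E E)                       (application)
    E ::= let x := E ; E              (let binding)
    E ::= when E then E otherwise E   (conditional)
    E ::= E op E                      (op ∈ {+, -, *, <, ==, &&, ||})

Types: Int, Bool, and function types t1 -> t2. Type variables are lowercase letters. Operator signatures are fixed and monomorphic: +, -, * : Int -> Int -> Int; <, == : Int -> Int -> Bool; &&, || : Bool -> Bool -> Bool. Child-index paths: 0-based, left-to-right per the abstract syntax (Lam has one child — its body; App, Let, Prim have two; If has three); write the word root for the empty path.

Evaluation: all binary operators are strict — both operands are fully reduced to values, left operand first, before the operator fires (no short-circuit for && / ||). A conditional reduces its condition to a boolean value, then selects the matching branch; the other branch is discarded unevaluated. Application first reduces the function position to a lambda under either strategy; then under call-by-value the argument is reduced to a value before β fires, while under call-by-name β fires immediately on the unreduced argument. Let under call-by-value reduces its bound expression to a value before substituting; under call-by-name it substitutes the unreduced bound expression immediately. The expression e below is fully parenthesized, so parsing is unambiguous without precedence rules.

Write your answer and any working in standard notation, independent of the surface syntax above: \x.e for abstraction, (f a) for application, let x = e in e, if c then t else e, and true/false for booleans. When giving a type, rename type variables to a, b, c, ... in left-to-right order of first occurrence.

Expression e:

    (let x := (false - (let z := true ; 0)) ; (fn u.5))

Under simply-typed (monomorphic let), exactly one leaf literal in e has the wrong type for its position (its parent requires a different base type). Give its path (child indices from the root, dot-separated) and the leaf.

Trace:
  unify Bool ~ Int
  FAIL: mismatch Bool ~ Int

Answer: 0.0 : false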